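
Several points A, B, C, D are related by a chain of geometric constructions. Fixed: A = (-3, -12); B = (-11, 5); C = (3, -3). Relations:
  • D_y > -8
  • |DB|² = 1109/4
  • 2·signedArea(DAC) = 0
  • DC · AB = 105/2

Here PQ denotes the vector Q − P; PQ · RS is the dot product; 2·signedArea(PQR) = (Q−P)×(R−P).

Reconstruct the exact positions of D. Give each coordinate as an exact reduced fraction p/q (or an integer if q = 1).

1. D_x = 0  [2·signedArea(DAC) = 0 ∩ DC · AB = 105/2]
2. D_y = -15/2  [2·signedArea(DAC) = 0 ∩ DC · AB = 105/2]
   → D = (0, -15/2)

D = (0, -15/2)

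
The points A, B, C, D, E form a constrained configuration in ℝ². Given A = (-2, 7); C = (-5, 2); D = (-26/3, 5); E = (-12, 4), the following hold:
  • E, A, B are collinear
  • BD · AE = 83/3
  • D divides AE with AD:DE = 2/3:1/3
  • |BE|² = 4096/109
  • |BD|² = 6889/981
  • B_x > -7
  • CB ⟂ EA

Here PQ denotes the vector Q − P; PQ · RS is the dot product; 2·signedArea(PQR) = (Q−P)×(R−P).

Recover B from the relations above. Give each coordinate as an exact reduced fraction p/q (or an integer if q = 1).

B = (-668/109, 628/109)

1. B_x = -668/109  [E, A, B are collinear ∩ CB ⟂ EA]
2. B_y = 628/109  [E, A, B are collinear ∩ CB ⟂ EA]
   → B = (-668/109, 628/109)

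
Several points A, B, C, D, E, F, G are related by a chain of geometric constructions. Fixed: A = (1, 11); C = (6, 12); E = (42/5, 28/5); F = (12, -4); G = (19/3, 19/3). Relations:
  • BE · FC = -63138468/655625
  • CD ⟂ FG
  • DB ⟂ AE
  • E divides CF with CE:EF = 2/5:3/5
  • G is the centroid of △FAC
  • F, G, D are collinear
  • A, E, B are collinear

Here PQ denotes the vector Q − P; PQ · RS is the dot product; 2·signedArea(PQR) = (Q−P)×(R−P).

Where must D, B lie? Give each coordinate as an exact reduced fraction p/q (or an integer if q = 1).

1. D_x = 2417/625  [F, G, D are collinear ∩ CD ⟂ FG]
2. D_y = 6769/625  [F, G, D are collinear ∩ CD ⟂ FG]
   → D = (2417/625, 6769/625)
3. B_x = 1935196/655625  [A, E, B are collinear ∩ DB ⟂ AE]
4. B_y = 6278134/655625  [A, E, B are collinear ∩ DB ⟂ AE]
   → B = (1935196/655625, 6278134/655625)

B = (1935196/655625, 6278134/655625)
D = (2417/625, 6769/625)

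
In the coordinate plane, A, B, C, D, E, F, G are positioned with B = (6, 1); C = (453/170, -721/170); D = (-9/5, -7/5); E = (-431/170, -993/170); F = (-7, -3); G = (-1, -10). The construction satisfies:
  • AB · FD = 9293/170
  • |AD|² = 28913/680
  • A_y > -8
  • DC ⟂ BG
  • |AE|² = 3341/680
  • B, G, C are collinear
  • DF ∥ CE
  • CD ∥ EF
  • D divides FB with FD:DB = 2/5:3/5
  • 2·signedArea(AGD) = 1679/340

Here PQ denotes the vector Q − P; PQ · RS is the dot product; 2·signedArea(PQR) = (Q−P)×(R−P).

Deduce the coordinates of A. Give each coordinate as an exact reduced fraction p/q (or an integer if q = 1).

A = (-601/340, -2693/340)

1. A_x = -601/340  [2·signedArea(AGD) = 1679/340 ∩ AB · FD = 9293/170]
2. A_y = -2693/340  [2·signedArea(AGD) = 1679/340 ∩ AB · FD = 9293/170]
   → A = (-601/340, -2693/340)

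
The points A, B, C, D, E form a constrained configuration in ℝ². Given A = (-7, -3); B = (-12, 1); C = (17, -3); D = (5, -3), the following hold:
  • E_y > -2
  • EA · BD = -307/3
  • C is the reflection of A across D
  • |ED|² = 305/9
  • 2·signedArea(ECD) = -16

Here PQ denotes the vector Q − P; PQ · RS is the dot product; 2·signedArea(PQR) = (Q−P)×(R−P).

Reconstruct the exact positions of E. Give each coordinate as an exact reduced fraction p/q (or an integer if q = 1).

1. E_x = -2/3  [2·signedArea(ECD) = -16 ∩ EA · BD = -307/3]
2. E_y = -5/3  [2·signedArea(ECD) = -16 ∩ EA · BD = -307/3]
   → E = (-2/3, -5/3)

E = (-2/3, -5/3)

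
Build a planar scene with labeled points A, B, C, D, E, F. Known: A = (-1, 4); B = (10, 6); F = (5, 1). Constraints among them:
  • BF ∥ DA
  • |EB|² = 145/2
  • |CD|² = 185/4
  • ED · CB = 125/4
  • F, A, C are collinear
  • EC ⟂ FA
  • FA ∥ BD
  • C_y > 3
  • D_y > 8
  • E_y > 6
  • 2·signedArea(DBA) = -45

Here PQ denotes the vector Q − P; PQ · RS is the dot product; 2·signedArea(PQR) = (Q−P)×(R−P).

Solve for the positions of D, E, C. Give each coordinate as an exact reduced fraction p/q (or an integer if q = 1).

C = (0, 7/2)
D = (4, 9)
E = (3/2, 13/2)

1. D_x = 4  [BF ∥ DA ∩ FA ∥ BD]
2. D_y = 9  [BF ∥ DA ∩ FA ∥ BD]
   → D = (4, 9)
3. C_x = 0  [line -3·x + -6·y + 21 = 0 ∩ |CD|² = 185/4]
4. C_y = 7/2  [line -3·x + -6·y + 21 = 0 ∩ |CD|² = 185/4]
   → C = (0, 7/2)
5. E_x = 3/2  [ED · CB = 125/4 ∩ EC ⟂ FA]
6. E_y = 13/2  [ED · CB = 125/4 ∩ EC ⟂ FA]
   → E = (3/2, 13/2)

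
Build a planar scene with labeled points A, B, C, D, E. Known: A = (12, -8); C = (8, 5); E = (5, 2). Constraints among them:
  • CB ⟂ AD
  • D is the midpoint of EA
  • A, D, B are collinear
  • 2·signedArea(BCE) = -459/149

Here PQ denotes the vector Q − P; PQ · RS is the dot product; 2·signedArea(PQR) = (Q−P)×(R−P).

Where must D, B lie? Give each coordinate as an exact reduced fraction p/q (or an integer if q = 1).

B = (682/149, 388/149)
D = (17/2, -3)

1. D_x = 17/2  [D is the midpoint of EA]
2. D_y = -3  [D is the midpoint of EA]
   → D = (17/2, -3)
3. B_x = 682/149  [A, D, B are collinear ∩ CB ⟂ AD]
4. B_y = 388/149  [A, D, B are collinear ∩ CB ⟂ AD]
   → B = (682/149, 388/149)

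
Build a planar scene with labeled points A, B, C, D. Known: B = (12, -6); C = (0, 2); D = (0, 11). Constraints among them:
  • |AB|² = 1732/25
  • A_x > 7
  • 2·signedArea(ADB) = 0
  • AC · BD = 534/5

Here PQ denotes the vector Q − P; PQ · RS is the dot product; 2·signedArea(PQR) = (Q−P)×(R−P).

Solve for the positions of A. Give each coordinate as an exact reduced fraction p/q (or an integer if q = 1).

A = (36/5, 4/5)

1. A_x = 36/5  [2·signedArea(ADB) = 0 ∩ AC · BD = 534/5]
2. A_y = 4/5  [2·signedArea(ADB) = 0 ∩ AC · BD = 534/5]
   → A = (36/5, 4/5)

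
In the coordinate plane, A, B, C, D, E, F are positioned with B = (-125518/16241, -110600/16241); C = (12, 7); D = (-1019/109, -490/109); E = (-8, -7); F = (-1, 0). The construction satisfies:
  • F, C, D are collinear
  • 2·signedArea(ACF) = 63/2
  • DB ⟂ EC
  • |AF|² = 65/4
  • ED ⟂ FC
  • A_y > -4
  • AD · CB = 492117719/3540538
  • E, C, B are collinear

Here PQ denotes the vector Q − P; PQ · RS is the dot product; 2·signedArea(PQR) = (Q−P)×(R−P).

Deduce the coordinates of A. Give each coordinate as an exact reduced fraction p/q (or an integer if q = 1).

1. A_x = -3  [2·signedArea(ACF) = 63/2 ∩ AD · CB = 492117719/3540538]
2. A_y = -7/2  [2·signedArea(ACF) = 63/2 ∩ AD · CB = 492117719/3540538]
   → A = (-3, -7/2)

A = (-3, -7/2)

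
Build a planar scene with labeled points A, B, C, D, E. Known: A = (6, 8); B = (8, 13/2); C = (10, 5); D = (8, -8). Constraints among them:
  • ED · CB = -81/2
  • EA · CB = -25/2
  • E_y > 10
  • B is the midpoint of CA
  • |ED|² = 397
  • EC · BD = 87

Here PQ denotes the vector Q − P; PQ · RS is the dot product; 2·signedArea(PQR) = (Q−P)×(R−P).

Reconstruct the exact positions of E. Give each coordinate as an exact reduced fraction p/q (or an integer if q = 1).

E = (2, 11)

1. E_x = 2  [EA · CB = -25/2 ∩ EC · BD = 87]
2. E_y = 11  [EA · CB = -25/2 ∩ EC · BD = 87]
   → E = (2, 11)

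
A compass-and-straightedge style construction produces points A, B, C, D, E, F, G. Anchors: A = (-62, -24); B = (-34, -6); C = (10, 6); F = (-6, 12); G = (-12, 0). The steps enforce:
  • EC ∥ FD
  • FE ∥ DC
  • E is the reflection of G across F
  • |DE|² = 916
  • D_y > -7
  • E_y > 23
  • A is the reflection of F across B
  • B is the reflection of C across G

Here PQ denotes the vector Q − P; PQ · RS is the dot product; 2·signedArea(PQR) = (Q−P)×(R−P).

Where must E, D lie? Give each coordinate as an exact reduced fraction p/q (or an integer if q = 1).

1. E_x = 0  [E is the reflection of G across F]
2. E_y = 24  [E is the reflection of G across F]
   → E = (0, 24)
3. D_x = 4  [FE ∥ DC ∩ EC ∥ FD]
4. D_y = -6  [FE ∥ DC ∩ EC ∥ FD]
   → D = (4, -6)

D = (4, -6)
E = (0, 24)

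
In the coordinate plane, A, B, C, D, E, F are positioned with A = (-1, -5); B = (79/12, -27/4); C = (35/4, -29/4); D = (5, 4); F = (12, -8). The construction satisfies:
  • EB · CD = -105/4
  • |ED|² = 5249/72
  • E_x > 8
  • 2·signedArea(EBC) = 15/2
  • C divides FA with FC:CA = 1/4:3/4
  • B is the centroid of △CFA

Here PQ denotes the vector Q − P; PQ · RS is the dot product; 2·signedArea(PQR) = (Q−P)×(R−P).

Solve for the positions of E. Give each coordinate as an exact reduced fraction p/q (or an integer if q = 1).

E = (103/12, -15/4)

1. E_x = 103/12  [2·signedArea(EBC) = 15/2 ∩ EB · CD = -105/4]
2. E_y = -15/4  [2·signedArea(EBC) = 15/2 ∩ EB · CD = -105/4]
   → E = (103/12, -15/4)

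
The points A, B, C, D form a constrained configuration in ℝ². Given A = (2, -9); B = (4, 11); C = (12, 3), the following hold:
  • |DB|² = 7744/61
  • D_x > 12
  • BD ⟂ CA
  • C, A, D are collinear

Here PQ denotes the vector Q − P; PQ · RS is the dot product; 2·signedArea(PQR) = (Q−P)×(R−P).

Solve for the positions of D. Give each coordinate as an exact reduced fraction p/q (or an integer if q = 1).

1. D_x = 772/61  [C, A, D are collinear ∩ BD ⟂ CA]
2. D_y = 231/61  [C, A, D are collinear ∩ BD ⟂ CA]
   → D = (772/61, 231/61)

D = (772/61, 231/61)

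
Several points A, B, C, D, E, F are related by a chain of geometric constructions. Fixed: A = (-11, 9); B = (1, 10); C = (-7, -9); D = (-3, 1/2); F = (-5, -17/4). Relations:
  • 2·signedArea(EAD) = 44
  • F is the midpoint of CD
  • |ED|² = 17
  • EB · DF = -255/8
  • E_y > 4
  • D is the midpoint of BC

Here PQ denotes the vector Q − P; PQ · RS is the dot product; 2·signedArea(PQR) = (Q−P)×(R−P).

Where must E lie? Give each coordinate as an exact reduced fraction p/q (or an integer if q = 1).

E = (-7/5, 43/10)

1. E_x = -7/5  [2·signedArea(EAD) = 44 ∩ EB · DF = -255/8]
2. E_y = 43/10  [2·signedArea(EAD) = 44 ∩ EB · DF = -255/8]
   → E = (-7/5, 43/10)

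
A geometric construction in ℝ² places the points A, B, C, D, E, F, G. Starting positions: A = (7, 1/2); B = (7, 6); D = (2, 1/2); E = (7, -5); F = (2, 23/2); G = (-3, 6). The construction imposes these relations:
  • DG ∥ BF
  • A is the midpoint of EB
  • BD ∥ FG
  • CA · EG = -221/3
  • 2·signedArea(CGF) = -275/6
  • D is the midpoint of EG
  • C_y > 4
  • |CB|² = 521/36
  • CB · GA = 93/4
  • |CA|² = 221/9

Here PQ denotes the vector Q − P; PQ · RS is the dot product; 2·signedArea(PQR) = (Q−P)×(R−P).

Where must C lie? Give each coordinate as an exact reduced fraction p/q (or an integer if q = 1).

C = (11/3, 25/6)

1. C_x = 11/3  [CA · EG = -221/3 ∩ 2·signedArea(CGF) = -275/6]
2. C_y = 25/6  [CA · EG = -221/3 ∩ 2·signedArea(CGF) = -275/6]
   → C = (11/3, 25/6)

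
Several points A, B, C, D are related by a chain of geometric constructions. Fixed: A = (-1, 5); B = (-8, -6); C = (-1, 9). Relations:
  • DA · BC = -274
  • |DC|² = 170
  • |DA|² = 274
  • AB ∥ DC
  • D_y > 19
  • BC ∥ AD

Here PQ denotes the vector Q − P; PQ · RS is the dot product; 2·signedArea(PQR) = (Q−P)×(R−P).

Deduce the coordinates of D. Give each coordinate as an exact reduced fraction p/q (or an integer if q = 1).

1. D_x = 6  [AB ∥ DC ∩ BC ∥ AD]
2. D_y = 20  [AB ∥ DC ∩ BC ∥ AD]
   → D = (6, 20)

D = (6, 20)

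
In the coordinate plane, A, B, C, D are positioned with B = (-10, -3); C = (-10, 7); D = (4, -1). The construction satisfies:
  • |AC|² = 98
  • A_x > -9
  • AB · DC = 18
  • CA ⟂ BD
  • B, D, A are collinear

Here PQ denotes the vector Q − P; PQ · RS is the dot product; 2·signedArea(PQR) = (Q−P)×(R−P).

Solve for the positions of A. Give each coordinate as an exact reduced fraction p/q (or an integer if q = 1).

1. A_x = -43/5  [B, D, A are collinear ∩ CA ⟂ BD]
2. A_y = -14/5  [B, D, A are collinear ∩ CA ⟂ BD]
   → A = (-43/5, -14/5)

A = (-43/5, -14/5)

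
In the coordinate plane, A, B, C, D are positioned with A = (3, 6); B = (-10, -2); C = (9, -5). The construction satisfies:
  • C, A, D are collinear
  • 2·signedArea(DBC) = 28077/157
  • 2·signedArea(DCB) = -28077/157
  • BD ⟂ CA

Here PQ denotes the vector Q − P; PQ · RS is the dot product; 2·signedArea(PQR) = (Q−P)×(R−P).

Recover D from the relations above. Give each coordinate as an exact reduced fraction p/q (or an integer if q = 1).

1. D_x = 531/157  [C, A, D are collinear ∩ BD ⟂ CA]
2. D_y = 832/157  [C, A, D are collinear ∩ BD ⟂ CA]
   → D = (531/157, 832/157)

D = (531/157, 832/157)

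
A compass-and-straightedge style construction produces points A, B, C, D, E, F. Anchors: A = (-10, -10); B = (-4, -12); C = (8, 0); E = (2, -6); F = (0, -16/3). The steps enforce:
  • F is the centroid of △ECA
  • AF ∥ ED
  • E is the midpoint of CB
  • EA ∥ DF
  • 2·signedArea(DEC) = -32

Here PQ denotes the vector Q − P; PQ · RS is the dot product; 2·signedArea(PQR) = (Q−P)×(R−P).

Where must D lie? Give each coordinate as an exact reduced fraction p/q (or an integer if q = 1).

1. D_x = 12  [EA ∥ DF ∩ AF ∥ ED]
2. D_y = -4/3  [EA ∥ DF ∩ AF ∥ ED]
   → D = (12, -4/3)

D = (12, -4/3)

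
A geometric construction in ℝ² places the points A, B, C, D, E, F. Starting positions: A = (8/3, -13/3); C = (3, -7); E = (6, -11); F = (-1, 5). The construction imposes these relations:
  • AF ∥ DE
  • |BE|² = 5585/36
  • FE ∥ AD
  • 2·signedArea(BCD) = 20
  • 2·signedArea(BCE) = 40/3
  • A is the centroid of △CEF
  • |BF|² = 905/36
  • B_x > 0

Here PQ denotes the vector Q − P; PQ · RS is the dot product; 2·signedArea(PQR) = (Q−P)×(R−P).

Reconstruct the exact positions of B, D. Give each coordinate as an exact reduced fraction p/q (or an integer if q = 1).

1. B_x = 5/6  [line 4·x + 3·y + -13/3 = 0 ∩ |BF|² = 905/36]
2. B_y = 1/3  [line 4·x + 3·y + -13/3 = 0 ∩ |BF|² = 905/36]
   → B = (5/6, 1/3)
3. D_x = 29/3  [AF ∥ DE ∩ FE ∥ AD]
4. D_y = -61/3  [AF ∥ DE ∩ FE ∥ AD]
   → D = (29/3, -61/3)

B = (5/6, 1/3)
D = (29/3, -61/3)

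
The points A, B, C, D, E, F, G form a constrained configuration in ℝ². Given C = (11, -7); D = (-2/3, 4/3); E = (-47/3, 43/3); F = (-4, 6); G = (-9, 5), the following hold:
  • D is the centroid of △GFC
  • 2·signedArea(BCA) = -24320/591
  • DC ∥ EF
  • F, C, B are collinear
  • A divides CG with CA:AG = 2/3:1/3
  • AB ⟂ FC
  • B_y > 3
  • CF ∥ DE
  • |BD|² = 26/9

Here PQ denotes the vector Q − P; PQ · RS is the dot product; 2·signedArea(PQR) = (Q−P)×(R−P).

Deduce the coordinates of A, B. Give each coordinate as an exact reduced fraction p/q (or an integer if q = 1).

A = (-7/3, 1)
B = (-113/197, 597/197)

1. A_x = -7/3  [A divides CG with CA:AG = 2/3:1/3]
2. A_y = 1  [A divides CG with CA:AG = 2/3:1/3]
   → A = (-7/3, 1)
3. B_x = -113/197  [F, C, B are collinear ∩ AB ⟂ FC]
4. B_y = 597/197  [F, C, B are collinear ∩ AB ⟂ FC]
   → B = (-113/197, 597/197)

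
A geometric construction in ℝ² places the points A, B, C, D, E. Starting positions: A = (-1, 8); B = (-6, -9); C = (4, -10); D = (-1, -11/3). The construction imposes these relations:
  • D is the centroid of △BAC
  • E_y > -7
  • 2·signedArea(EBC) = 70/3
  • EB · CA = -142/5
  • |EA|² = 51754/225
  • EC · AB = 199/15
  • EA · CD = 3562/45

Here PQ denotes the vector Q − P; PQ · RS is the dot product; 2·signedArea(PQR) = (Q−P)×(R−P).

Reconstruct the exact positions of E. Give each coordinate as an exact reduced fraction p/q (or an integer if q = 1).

1. E_x = -4  [EC · AB = 199/15 ∩ EB · CA = -142/5]
2. E_y = -103/15  [EC · AB = 199/15 ∩ EB · CA = -142/5]
   → E = (-4, -103/15)

E = (-4, -103/15)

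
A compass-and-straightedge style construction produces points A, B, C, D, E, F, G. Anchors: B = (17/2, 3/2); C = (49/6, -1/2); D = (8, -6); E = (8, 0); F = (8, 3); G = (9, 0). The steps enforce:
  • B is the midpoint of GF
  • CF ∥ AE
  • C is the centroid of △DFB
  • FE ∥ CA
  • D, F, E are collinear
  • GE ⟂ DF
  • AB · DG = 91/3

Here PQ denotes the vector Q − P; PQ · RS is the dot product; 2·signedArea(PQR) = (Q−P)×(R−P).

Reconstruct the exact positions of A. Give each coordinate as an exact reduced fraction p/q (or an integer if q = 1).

1. A_x = 49/6  [CF ∥ AE ∩ FE ∥ CA]
2. A_y = -7/2  [CF ∥ AE ∩ FE ∥ CA]
   → A = (49/6, -7/2)

A = (49/6, -7/2)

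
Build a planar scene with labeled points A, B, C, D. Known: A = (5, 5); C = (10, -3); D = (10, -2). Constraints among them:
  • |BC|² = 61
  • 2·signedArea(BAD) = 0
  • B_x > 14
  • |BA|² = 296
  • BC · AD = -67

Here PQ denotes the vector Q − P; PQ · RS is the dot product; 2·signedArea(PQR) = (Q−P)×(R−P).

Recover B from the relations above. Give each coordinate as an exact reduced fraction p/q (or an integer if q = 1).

B = (15, -9)

1. B_x = 15  [2·signedArea(BAD) = 0 ∩ BC · AD = -67]
2. B_y = -9  [2·signedArea(BAD) = 0 ∩ BC · AD = -67]
   → B = (15, -9)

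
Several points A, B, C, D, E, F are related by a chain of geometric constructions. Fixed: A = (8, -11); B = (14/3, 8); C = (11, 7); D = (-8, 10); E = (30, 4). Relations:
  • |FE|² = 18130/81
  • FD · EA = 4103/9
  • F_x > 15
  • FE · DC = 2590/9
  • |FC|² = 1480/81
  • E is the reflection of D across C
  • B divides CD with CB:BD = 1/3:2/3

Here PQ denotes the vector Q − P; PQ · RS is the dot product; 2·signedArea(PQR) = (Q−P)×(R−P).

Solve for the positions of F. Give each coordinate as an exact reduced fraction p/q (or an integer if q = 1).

F = (137/9, 19/3)

1. F_x = 137/9  [FD · EA = 4103/9 ∩ FE · DC = 2590/9]
2. F_y = 19/3  [FD · EA = 4103/9 ∩ FE · DC = 2590/9]
   → F = (137/9, 19/3)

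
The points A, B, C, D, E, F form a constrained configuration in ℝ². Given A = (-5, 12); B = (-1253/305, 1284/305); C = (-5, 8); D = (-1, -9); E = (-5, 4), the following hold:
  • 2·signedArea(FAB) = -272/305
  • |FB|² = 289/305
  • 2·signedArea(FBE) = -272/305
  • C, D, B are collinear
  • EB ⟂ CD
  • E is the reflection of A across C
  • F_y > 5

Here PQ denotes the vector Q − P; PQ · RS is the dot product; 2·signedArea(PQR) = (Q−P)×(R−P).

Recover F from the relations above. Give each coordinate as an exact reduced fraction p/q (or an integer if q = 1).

F = (-1321/305, 1573/305)

1. F_x = -1321/305  [2·signedArea(FAB) = -272/305 ∩ 2·signedArea(FBE) = -272/305]
2. F_y = 1573/305  [2·signedArea(FAB) = -272/305 ∩ 2·signedArea(FBE) = -272/305]
   → F = (-1321/305, 1573/305)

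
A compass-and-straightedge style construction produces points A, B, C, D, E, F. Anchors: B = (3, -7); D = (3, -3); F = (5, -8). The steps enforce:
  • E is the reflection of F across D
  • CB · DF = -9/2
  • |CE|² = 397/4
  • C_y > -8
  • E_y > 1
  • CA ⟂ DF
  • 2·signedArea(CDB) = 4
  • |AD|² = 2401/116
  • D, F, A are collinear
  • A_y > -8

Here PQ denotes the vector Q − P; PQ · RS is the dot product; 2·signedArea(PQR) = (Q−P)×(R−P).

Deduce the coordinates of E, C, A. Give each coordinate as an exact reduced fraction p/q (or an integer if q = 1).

A = (136/29, -419/58)
C = (4, -15/2)
E = (1, 2)

1. E_x = 1  [E is the reflection of F across D]
2. E_y = 2  [E is the reflection of F across D]
   → E = (1, 2)
3. C_x = 4  [CB · DF = -9/2 ∩ 2·signedArea(CDB) = 4]
4. C_y = -15/2  [CB · DF = -9/2 ∩ 2·signedArea(CDB) = 4]
   → C = (4, -15/2)
5. A_x = 136/29  [D, F, A are collinear ∩ CA ⟂ DF]
6. A_y = -419/58  [D, F, A are collinear ∩ CA ⟂ DF]
   → A = (136/29, -419/58)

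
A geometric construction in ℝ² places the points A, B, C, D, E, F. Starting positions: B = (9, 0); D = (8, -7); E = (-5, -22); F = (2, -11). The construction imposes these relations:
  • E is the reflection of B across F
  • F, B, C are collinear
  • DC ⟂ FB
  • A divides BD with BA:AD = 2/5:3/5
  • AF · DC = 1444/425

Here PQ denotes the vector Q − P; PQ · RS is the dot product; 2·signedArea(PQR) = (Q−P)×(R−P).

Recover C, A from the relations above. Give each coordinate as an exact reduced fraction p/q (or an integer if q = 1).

A = (43/5, -14/5)
C = (471/85, -462/85)

1. C_x = 471/85  [F, B, C are collinear ∩ DC ⟂ FB]
2. C_y = -462/85  [F, B, C are collinear ∩ DC ⟂ FB]
   → C = (471/85, -462/85)
3. A_x = 43/5  [A divides BD with BA:AD = 2/5:3/5]
4. A_y = -14/5  [A divides BD with BA:AD = 2/5:3/5]
   → A = (43/5, -14/5)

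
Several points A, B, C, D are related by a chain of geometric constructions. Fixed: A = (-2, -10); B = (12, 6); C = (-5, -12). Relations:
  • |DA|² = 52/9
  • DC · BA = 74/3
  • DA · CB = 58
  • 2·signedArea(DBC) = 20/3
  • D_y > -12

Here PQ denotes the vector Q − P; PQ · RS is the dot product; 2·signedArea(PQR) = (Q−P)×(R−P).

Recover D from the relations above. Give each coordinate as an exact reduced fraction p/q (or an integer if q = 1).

1. D_x = -4  [DC · BA = 74/3 ∩ 2·signedArea(DBC) = 20/3]
2. D_y = -34/3  [DC · BA = 74/3 ∩ 2·signedArea(DBC) = 20/3]
   → D = (-4, -34/3)

D = (-4, -34/3)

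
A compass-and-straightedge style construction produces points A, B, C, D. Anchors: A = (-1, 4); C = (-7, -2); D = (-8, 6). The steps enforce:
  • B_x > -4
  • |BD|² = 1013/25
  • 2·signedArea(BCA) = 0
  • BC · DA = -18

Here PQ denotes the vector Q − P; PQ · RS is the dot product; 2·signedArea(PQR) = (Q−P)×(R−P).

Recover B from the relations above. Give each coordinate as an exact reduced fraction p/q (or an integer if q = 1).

1. B_x = -17/5  [2·signedArea(BCA) = 0 ∩ BC · DA = -18]
2. B_y = 8/5  [2·signedArea(BCA) = 0 ∩ BC · DA = -18]
   → B = (-17/5, 8/5)

B = (-17/5, 8/5)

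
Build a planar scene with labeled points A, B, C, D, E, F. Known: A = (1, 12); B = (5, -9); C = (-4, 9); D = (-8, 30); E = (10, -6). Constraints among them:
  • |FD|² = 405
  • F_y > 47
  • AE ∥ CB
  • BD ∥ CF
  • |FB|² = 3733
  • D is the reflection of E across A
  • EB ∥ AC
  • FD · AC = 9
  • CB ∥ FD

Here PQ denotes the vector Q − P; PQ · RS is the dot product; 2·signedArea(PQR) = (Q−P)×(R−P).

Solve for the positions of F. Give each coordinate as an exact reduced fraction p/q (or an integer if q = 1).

1. F_x = -17  [CB ∥ FD ∩ BD ∥ CF]
2. F_y = 48  [CB ∥ FD ∩ BD ∥ CF]
   → F = (-17, 48)

F = (-17, 48)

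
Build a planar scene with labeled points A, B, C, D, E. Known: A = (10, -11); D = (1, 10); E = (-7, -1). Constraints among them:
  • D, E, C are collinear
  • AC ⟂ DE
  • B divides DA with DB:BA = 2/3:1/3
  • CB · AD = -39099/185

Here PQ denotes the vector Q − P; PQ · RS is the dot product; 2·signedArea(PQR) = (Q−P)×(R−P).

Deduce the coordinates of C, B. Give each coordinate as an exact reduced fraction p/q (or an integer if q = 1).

B = (7, -4)
C = (-1087/185, 101/185)

1. C_x = -1087/185  [D, E, C are collinear ∩ AC ⟂ DE]
2. C_y = 101/185  [D, E, C are collinear ∩ AC ⟂ DE]
   → C = (-1087/185, 101/185)
3. B_x = 7  [B divides DA with DB:BA = 2/3:1/3]
4. B_y = -4  [B divides DA with DB:BA = 2/3:1/3]
   → B = (7, -4)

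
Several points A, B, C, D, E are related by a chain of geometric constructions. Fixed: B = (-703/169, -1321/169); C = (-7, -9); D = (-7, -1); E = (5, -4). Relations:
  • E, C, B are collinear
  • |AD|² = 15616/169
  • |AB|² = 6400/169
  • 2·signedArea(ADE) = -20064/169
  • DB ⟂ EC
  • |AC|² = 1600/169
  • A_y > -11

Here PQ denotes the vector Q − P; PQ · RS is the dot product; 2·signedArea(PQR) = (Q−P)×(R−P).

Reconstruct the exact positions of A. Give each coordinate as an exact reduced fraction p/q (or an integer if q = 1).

A = (-1663/169, -1721/169)

1. A_x = -1663/169  [line 3·x + 12·y + 25641/169 = 0 ∩ |AC|² = 1600/169]
2. A_y = -1721/169  [line 3·x + 12·y + 25641/169 = 0 ∩ |AC|² = 1600/169]
   → A = (-1663/169, -1721/169)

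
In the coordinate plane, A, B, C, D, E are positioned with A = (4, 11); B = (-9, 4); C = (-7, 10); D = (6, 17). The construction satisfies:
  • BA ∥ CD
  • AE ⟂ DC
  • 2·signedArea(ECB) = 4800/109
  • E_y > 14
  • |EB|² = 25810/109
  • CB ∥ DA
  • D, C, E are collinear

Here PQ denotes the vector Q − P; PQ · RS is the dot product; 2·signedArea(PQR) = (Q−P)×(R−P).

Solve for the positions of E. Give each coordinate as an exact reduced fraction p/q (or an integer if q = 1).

E = (212/109, 1615/109)

1. E_x = 212/109  [D, C, E are collinear ∩ AE ⟂ DC]
2. E_y = 1615/109  [D, C, E are collinear ∩ AE ⟂ DC]
   → E = (212/109, 1615/109)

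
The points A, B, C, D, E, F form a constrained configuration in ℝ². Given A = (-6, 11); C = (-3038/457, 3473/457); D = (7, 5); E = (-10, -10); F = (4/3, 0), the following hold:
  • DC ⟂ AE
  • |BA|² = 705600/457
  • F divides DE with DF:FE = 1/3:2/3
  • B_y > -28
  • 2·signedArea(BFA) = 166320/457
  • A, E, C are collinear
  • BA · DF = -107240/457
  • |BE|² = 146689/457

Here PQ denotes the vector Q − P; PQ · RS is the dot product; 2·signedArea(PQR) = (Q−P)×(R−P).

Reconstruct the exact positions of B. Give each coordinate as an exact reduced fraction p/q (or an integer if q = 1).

B = (-6102/457, -12613/457)

1. B_x = -6102/457  [2·signedArea(BFA) = 166320/457 ∩ BA · DF = -107240/457]
2. B_y = -12613/457  [2·signedArea(BFA) = 166320/457 ∩ BA · DF = -107240/457]
   → B = (-6102/457, -12613/457)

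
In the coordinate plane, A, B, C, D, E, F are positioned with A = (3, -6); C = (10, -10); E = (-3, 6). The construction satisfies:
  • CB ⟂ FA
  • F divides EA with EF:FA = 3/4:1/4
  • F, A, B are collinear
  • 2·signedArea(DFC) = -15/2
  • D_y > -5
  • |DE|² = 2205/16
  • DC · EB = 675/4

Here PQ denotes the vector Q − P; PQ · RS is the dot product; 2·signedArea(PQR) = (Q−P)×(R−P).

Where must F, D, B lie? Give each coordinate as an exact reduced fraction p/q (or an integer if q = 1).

1. F_x = 3/2  [F divides EA with EF:FA = 3/4:1/4]
2. F_y = -3  [F divides EA with EF:FA = 3/4:1/4]
   → F = (3/2, -3)
3. B_x = 6  [F, A, B are collinear ∩ CB ⟂ FA]
4. B_y = -12  [F, A, B are collinear ∩ CB ⟂ FA]
   → B = (6, -12)
5. D_x = 9/4  [2·signedArea(DFC) = -15/2 ∩ DC · EB = 675/4]
6. D_y = -9/2  [2·signedArea(DFC) = -15/2 ∩ DC · EB = 675/4]
   → D = (9/4, -9/2)

B = (6, -12)
D = (9/4, -9/2)
F = (3/2, -3)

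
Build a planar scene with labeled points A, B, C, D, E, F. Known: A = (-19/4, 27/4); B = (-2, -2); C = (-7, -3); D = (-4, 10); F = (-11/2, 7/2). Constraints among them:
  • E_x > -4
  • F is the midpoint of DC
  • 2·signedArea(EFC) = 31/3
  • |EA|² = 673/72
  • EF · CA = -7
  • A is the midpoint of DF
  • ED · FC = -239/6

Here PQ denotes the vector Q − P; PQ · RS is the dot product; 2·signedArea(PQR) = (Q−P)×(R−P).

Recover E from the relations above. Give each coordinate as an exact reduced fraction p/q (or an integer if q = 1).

1. E_x = -23/6  [2·signedArea(EFC) = 31/3 ∩ EF · CA = -7]
2. E_y = 23/6  [2·signedArea(EFC) = 31/3 ∩ EF · CA = -7]
   → E = (-23/6, 23/6)

E = (-23/6, 23/6)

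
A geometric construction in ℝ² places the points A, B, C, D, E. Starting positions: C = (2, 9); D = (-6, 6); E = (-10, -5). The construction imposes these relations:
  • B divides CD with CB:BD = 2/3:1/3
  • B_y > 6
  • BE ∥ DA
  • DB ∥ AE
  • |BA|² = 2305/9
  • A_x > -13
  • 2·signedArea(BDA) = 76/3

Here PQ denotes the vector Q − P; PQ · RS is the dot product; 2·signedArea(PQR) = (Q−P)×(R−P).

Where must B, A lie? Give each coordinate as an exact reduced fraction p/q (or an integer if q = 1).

A = (-38/3, -6)
B = (-10/3, 7)

1. B_x = -10/3  [B divides CD with CB:BD = 2/3:1/3]
2. B_y = 7  [B divides CD with CB:BD = 2/3:1/3]
   → B = (-10/3, 7)
3. A_x = -38/3  [DB ∥ AE ∩ BE ∥ DA]
4. A_y = -6  [DB ∥ AE ∩ BE ∥ DA]
   → A = (-38/3, -6)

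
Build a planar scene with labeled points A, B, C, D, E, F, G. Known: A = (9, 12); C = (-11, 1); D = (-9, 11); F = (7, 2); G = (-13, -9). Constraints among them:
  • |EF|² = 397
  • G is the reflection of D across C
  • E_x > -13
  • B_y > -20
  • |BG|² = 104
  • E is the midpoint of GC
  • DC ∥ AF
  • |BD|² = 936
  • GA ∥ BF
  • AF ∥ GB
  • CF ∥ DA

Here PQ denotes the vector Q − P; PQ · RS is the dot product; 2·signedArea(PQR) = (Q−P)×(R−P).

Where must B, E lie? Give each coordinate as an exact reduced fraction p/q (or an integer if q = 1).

B = (-15, -19)
E = (-12, -4)

1. B_x = -15  [GA ∥ BF ∩ AF ∥ GB]
2. B_y = -19  [GA ∥ BF ∩ AF ∥ GB]
   → B = (-15, -19)
3. E_x = -12  [E is the midpoint of GC]
4. E_y = -4  [E is the midpoint of GC]
   → E = (-12, -4)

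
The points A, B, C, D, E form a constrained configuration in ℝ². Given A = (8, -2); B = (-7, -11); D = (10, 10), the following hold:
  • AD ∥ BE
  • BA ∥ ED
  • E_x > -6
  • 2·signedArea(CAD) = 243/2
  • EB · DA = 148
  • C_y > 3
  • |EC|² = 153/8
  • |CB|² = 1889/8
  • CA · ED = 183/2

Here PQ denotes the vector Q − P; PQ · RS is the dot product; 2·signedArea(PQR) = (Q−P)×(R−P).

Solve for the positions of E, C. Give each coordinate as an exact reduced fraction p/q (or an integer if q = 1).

1. E_x = -5  [BA ∥ ED ∩ AD ∥ BE]
2. E_y = 1  [BA ∥ ED ∩ AD ∥ BE]
   → E = (-5, 1)
3. C_x = -5/4  [CA · ED = 183/2 ∩ 2·signedArea(CAD) = 243/2]
4. C_y = 13/4  [CA · ED = 183/2 ∩ 2·signedArea(CAD) = 243/2]
   → C = (-5/4, 13/4)

C = (-5/4, 13/4)
E = (-5, 1)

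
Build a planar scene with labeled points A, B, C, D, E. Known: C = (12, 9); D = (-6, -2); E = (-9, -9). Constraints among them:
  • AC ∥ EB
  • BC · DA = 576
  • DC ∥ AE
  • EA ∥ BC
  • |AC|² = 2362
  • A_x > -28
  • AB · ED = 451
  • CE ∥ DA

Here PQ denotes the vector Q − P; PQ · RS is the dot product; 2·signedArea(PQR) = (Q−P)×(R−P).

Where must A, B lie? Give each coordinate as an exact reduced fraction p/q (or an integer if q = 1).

A = (-27, -20)
B = (30, 20)

1. A_x = -27  [DC ∥ AE ∩ CE ∥ DA]
2. A_y = -20  [DC ∥ AE ∩ CE ∥ DA]
   → A = (-27, -20)
3. B_x = 30  [EA ∥ BC ∩ AC ∥ EB]
4. B_y = 20  [EA ∥ BC ∩ AC ∥ EB]
   → B = (30, 20)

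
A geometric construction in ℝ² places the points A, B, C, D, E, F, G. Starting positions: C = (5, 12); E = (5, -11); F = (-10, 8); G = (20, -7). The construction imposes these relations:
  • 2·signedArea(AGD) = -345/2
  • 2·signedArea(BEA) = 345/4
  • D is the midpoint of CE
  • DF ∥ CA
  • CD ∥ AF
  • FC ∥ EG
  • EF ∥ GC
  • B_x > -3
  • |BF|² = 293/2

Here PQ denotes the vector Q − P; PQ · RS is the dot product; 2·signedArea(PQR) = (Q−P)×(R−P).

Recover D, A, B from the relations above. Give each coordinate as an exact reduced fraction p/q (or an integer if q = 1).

A = (-10, 39/2)
B = (-5/2, -3/2)
D = (5, 1/2)

1. D_x = 5  [D is the midpoint of CE]
2. D_y = 1/2  [D is the midpoint of CE]
   → D = (5, 1/2)
3. A_x = -10  [CD ∥ AF ∩ DF ∥ CA]
4. A_y = 39/2  [CD ∥ AF ∩ DF ∥ CA]
   → A = (-10, 39/2)
5. B_x = -5/2  [line -61/2·x + -15·y + -395/4 = 0 ∩ |BF|² = 293/2]
6. B_y = -3/2  [line -61/2·x + -15·y + -395/4 = 0 ∩ |BF|² = 293/2]
   → B = (-5/2, -3/2)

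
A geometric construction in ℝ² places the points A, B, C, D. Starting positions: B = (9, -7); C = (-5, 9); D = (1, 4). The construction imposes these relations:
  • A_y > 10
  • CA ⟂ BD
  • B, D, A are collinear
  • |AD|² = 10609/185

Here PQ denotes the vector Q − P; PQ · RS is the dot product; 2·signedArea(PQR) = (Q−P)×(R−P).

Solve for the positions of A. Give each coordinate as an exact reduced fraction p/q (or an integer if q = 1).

A = (-639/185, 1873/185)

1. A_x = -639/185  [B, D, A are collinear ∩ CA ⟂ BD]
2. A_y = 1873/185  [B, D, A are collinear ∩ CA ⟂ BD]
   → A = (-639/185, 1873/185)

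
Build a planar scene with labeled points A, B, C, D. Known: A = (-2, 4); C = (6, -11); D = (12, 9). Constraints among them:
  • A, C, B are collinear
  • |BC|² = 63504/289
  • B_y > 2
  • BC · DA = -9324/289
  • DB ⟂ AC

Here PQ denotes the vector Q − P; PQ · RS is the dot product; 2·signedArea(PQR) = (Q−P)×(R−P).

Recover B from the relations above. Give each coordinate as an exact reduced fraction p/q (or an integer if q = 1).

1. B_x = -282/289  [A, C, B are collinear ∩ DB ⟂ AC]
2. B_y = 601/289  [A, C, B are collinear ∩ DB ⟂ AC]
   → B = (-282/289, 601/289)

B = (-282/289, 601/289)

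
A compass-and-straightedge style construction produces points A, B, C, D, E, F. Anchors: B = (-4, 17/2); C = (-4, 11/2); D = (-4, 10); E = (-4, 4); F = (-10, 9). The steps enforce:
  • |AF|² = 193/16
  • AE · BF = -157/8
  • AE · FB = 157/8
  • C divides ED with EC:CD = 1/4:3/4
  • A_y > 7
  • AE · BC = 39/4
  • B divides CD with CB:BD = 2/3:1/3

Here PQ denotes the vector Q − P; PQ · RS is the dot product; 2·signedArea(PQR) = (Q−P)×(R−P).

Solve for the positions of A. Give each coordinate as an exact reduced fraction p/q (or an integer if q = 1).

A = (-7, 29/4)

1. A_x = -7  [AE · FB = 157/8 ∩ AE · BC = 39/4]
2. A_y = 29/4  [AE · FB = 157/8 ∩ AE · BC = 39/4]
   → A = (-7, 29/4)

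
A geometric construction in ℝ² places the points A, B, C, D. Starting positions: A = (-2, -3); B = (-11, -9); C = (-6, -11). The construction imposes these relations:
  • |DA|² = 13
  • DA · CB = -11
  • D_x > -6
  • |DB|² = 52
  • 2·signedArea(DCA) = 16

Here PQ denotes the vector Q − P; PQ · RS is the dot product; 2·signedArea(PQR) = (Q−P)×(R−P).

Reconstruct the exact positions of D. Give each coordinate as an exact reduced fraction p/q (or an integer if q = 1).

D = (-5, -5)

1. D_x = -5  [2·signedArea(DCA) = 16 ∩ DA · CB = -11]
2. D_y = -5  [2·signedArea(DCA) = 16 ∩ DA · CB = -11]
   → D = (-5, -5)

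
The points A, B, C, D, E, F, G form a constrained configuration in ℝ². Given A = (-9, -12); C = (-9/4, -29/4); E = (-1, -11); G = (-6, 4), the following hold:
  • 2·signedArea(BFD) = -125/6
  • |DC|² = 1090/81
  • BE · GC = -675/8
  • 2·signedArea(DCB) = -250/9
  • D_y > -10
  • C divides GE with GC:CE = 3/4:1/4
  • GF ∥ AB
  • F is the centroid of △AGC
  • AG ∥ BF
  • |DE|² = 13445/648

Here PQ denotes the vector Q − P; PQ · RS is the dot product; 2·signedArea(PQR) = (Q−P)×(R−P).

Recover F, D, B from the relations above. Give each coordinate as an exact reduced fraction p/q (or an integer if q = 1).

1. F_x = -23/4  [F is the centroid of △AGC]
2. F_y = -61/12  [F is the centroid of △AGC]
   → F = (-23/4, -61/12)
3. B_x = -35/4  [AG ∥ BF ∩ GF ∥ AB]
4. B_y = -253/12  [AG ∥ BF ∩ GF ∥ AB]
   → B = (-35/4, -253/12)
5. D_x = -21/4  [2·signedArea(DCB) = -250/9 ∩ 2·signedArea(BFD) = -125/6]
6. D_y = -337/36  [2·signedArea(DCB) = -250/9 ∩ 2·signedArea(BFD) = -125/6]
   → D = (-21/4, -337/36)

B = (-35/4, -253/12)
D = (-21/4, -337/36)
F = (-23/4, -61/12)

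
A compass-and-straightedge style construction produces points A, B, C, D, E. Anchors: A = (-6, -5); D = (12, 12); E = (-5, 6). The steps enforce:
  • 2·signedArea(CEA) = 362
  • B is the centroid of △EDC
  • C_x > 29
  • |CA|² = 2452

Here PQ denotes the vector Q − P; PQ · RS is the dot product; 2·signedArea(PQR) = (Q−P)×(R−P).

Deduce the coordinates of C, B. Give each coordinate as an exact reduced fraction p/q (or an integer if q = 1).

B = (37/3, 47/3)
C = (30, 29)

1. C_x = 30  [line 11·x + -1·y + -301 = 0 ∩ |CA|² = 2452]
2. C_y = 29  [line 11·x + -1·y + -301 = 0 ∩ |CA|² = 2452]
   → C = (30, 29)
3. B_x = 37/3  [B is the centroid of △EDC]
4. B_y = 47/3  [B is the centroid of △EDC]
   → B = (37/3, 47/3)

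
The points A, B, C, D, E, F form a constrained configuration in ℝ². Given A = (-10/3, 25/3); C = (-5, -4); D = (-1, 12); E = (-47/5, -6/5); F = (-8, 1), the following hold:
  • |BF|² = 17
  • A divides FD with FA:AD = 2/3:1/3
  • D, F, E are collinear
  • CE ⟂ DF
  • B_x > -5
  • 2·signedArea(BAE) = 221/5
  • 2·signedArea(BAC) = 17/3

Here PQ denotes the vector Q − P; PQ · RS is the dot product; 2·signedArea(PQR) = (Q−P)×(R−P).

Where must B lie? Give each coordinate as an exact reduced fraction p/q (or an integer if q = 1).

B = (-4, 0)

1. B_x = -4  [2·signedArea(BAE) = 221/5 ∩ 2·signedArea(BAC) = 17/3]
2. B_y = 0  [2·signedArea(BAE) = 221/5 ∩ 2·signedArea(BAC) = 17/3]
   → B = (-4, 0)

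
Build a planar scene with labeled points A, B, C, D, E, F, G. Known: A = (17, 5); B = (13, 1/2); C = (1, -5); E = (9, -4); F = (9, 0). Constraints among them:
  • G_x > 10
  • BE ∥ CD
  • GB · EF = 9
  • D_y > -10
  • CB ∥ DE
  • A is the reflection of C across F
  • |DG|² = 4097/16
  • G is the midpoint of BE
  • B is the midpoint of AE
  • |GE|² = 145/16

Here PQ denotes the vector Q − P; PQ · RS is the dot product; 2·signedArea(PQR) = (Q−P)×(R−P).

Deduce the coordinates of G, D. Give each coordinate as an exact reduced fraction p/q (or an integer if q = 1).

1. G_x = 11  [G is the midpoint of BE]
2. G_y = -7/4  [G is the midpoint of BE]
   → G = (11, -7/4)
3. D_x = -3  [CB ∥ DE ∩ BE ∥ CD]
4. D_y = -19/2  [CB ∥ DE ∩ BE ∥ CD]
   → D = (-3, -19/2)

D = (-3, -19/2)
G = (11, -7/4)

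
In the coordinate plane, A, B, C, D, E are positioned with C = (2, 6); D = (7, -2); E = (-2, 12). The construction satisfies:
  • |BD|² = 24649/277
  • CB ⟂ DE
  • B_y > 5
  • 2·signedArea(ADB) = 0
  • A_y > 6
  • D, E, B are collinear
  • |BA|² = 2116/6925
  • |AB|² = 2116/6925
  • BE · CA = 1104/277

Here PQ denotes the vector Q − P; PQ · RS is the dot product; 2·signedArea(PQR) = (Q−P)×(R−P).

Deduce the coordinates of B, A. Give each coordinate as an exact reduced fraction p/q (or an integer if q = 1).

1. B_x = 526/277  [D, E, B are collinear ∩ CB ⟂ DE]
2. B_y = 1644/277  [D, E, B are collinear ∩ CB ⟂ DE]
   → B = (526/277, 1644/277)
3. A_x = 8/5  [2·signedArea(ADB) = 0 ∩ BE · CA = 1104/277]
4. A_y = 32/5  [2·signedArea(ADB) = 0 ∩ BE · CA = 1104/277]
   → A = (8/5, 32/5)

A = (8/5, 32/5)
B = (526/277, 1644/277)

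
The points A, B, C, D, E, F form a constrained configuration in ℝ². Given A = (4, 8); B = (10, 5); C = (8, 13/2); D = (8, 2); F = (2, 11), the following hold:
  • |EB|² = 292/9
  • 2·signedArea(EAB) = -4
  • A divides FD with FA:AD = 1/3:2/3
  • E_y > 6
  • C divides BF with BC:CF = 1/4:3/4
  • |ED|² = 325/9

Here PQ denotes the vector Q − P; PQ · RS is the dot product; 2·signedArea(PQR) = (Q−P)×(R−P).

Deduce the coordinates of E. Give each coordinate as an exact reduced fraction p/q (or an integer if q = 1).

E = (14/3, 7)

1. E_x = 14/3  [line 3·x + 6·y + -56 = 0 ∩ |ED|² = 325/9]
2. E_y = 7  [line 3·x + 6·y + -56 = 0 ∩ |ED|² = 325/9]
   → E = (14/3, 7)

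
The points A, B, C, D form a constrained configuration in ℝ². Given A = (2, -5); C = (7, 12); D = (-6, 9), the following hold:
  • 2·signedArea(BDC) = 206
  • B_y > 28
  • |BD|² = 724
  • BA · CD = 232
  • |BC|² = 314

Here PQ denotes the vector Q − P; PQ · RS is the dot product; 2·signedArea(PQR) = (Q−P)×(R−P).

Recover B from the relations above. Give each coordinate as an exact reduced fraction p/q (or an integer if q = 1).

1. B_x = 12  [BA · CD = 232 ∩ 2·signedArea(BDC) = 206]
2. B_y = 29  [BA · CD = 232 ∩ 2·signedArea(BDC) = 206]
   → B = (12, 29)

B = (12, 29)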